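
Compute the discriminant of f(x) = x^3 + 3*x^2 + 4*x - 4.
Δ = -976

For x^3 + a x^2 + b x + c the discriminant is Δ = 18 a b c - 4 a^3 c + a^2 b^2 - 4 b^3 - 27 c^2.
Plug a = 3, b = 4, c = -4:
  18*(3)*(4)*(-4) - 4*(3)^3*(-4) + (3)^2*(4)^2 - 4*(4)^3 - 27*(-4)^2
  = -864 + (432) + 144 + (-256) + (-432)
  = -976.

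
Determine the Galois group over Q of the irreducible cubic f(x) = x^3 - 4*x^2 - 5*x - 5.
Gal(K/Q) = S_3 (symmetric group of order 6)

Compute the discriminant of x^3 + (-4)*x^2 + (-5)*x + (-5): Δ = -2855. Since Δ is not a rational square, the Galois group is not contained in A_3; it must be the full S_3 (irreducibility of the cubic rules out anything smaller).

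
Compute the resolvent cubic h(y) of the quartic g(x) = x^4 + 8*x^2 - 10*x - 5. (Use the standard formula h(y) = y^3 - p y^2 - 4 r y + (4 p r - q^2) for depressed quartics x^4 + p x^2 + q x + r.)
h(y) = y^3 - 8*y^2 + 20*y - 260

Identify coefficients: p = 8, q = -10, r = -5.
Plug into h(y) = y^3 - p y^2 - 4 r y + (4 p r - q^2):
  h(y) = y^3 - (8) y^2 - 4*(-5) y + (4*(8)*(-5) - (-10)^2)
       = y^3 + (-8) y^2 + (20) y + (-260).
Simplifying: h(y) = y^3 - 8*y^2 + 20*y - 260.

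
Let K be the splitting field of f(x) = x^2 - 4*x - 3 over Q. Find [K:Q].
[K:Q] = 2

The discriminant of x^2 + (-4)*x + (-3) is b^2 - 4c = 16 - (-12) = 28. Since 28 is not a perfect square in Q, the polynomial is irreducible over Q. Its two roots generate a degree-2 extension, so [K:Q] = 2.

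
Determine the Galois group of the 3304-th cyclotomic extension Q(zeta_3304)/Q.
|Gal(Q(zeta_3304)/Q)| = phi(3304) = 1392; group ≅ (Z/3304Z)^* ≅ Z/2Z × Z/2Z × Z/6Z × Z/58Z

The n-th cyclotomic polynomial Φ_3304(x) is the minimal polynomial of zeta_3304 over Q and has degree phi(3304) = 1392. So Q(zeta_3304) is a degree-1392 Galois extension with Galois group (Z/3304Z)^*. By CRT, (Z/3304Z)^* ≅ (Z/8Z)^* × (Z/7Z)^* × (Z/59Z)^*. Each prime-power unit group is (Z/8Z)^* ≅ Z/2Z × Z/2Z; (Z/7Z)^* ≅ Z/6Z; (Z/59Z)^* ≅ Z/58Z. Hence Gal(Q(zeta_3304)/Q) ≅ Z/2Z × Z/2Z × Z/6Z × Z/58Z.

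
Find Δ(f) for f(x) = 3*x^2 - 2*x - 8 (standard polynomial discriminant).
Δ = 100

For a quadratic a x^2 + b x + c the discriminant is Δ = b^2 - 4ac = (-2)^2 - 4*(3)*(-8) = 4 - (-96) = 100.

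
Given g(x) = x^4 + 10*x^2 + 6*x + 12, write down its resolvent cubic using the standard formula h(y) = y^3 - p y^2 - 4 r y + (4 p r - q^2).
h(y) = y^3 - 10*y^2 - 48*y + 444

Identify coefficients: p = 10, q = 6, r = 12.
Plug into h(y) = y^3 - p y^2 - 4 r y + (4 p r - q^2):
  h(y) = y^3 - (10) y^2 - 4*(12) y + (4*(10)*(12) - (6)^2)
       = y^3 + (-10) y^2 + (-48) y + (444).
Simplifying: h(y) = y^3 - 10*y^2 - 48*y + 444.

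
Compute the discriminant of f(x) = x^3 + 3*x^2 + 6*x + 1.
Δ = -351

For x^3 + a x^2 + b x + c the discriminant is Δ = 18 a b c - 4 a^3 c + a^2 b^2 - 4 b^3 - 27 c^2.
Plug a = 3, b = 6, c = 1:
  18*(3)*(6)*(1) - 4*(3)^3*(1) + (3)^2*(6)^2 - 4*(6)^3 - 27*(1)^2
  = 324 + (-108) + 324 + (-864) + (-27)
  = -351.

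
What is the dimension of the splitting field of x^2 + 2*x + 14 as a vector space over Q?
[K:Q] = 2

The discriminant of x^2 + (2)*x + (14) is b^2 - 4c = 4 - (56) = -52. Since -52 is not a perfect square in Q, the polynomial is irreducible over Q. Its two roots generate a degree-2 extension, so [K:Q] = 2.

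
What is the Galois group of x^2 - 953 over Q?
Gal(K/Q) = Z/2Z (cyclic of order 2)

x^2 - 953 is irreducible over Q since 953 is not a rational square. The splitting field Q(sqrt(953)) has degree 2 over Q, and its unique nontrivial automorphism is sqrt(953) ↦ -sqrt(953). Hence Gal(Q(sqrt(953))/Q) = Z/2Z.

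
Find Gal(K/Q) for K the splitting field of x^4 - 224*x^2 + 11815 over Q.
Gal(K/Q) = V_4 (Klein four-group, Z/2Z × Z/2Z)

f factors as (x^2 - 139)(x^2 - 85), so the splitting field is K = Q(sqrt(139), sqrt(85)). The elements 139, 85, 11815 are all non-squares in Q, so sqrt(139) and sqrt(85) generate independent quadratic extensions. Thus [K:Q] = 4 and Gal(K/Q) is generated by the two order-2 automorphisms sqrt(139) ↦ -sqrt(139) and sqrt(85) ↦ -sqrt(85), giving V_4.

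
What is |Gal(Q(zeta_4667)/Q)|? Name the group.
|Gal(Q(zeta_4667)/Q)| = phi(4667) = 4296; group ≅ (Z/4667Z)^* ≅ Z/12Z × Z/358Z

The n-th cyclotomic polynomial Φ_4667(x) is the minimal polynomial of zeta_4667 over Q and has degree phi(4667) = 4296. So Q(zeta_4667) is a degree-4296 Galois extension with Galois group (Z/4667Z)^*. By CRT, (Z/4667Z)^* ≅ (Z/13Z)^* × (Z/359Z)^*. Each prime-power unit group is (Z/13Z)^* ≅ Z/12Z; (Z/359Z)^* ≅ Z/358Z. Hence Gal(Q(zeta_4667)/Q) ≅ Z/12Z × Z/358Z.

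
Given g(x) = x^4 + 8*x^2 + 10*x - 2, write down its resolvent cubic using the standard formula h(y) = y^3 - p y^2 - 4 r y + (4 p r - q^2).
h(y) = y^3 - 8*y^2 + 8*y - 164

Identify coefficients: p = 8, q = 10, r = -2.
Plug into h(y) = y^3 - p y^2 - 4 r y + (4 p r - q^2):
  h(y) = y^3 - (8) y^2 - 4*(-2) y + (4*(8)*(-2) - (10)^2)
       = y^3 + (-8) y^2 + (8) y + (-164).
Simplifying: h(y) = y^3 - 8*y^2 + 8*y - 164.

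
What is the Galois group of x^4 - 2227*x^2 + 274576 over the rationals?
Gal(K/Q) = Z/2Z (cyclic of order 2)

f factors as (x^2 - 2096)(x^2 - 131), so the splitting field is K = Q(sqrt(2096), sqrt(131)). The squarefree part of 2096 is 131 and the squarefree part of 131 is also 131, so sqrt(2096) and sqrt(131) are both rational multiples of sqrt(131). Hence Q(sqrt(2096)) = Q(sqrt(131)) = Q(sqrt(131)), and the splitting field collapses to a single degree-2 extension with Galois group Z/2Z.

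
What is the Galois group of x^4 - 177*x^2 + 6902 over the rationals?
Gal(K/Q) = V_4 (Klein four-group, Z/2Z × Z/2Z)

f factors as (x^2 - 119)(x^2 - 58), so the splitting field is K = Q(sqrt(119), sqrt(58)). The elements 119, 58, 6902 are all non-squares in Q, so sqrt(119) and sqrt(58) generate independent quadratic extensions. Thus [K:Q] = 4 and Gal(K/Q) is generated by the two order-2 automorphisms sqrt(119) ↦ -sqrt(119) and sqrt(58) ↦ -sqrt(58), giving V_4.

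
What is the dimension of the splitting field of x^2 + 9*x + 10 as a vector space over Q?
[K:Q] = 2

The discriminant of x^2 + (9)*x + (10) is b^2 - 4c = 81 - (40) = 41. Since 41 is not a perfect square in Q, the polynomial is irreducible over Q. Its two roots generate a degree-2 extension, so [K:Q] = 2.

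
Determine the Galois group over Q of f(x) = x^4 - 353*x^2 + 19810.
Gal(K/Q) = V_4 (Klein four-group, Z/2Z × Z/2Z)

f factors as (x^2 - 70)(x^2 - 283), so the splitting field is K = Q(sqrt(70), sqrt(283)). The elements 70, 283, 19810 are all non-squares in Q, so sqrt(70) and sqrt(283) generate independent quadratic extensions. Thus [K:Q] = 4 and Gal(K/Q) is generated by the two order-2 automorphisms sqrt(70) ↦ -sqrt(70) and sqrt(283) ↦ -sqrt(283), giving V_4.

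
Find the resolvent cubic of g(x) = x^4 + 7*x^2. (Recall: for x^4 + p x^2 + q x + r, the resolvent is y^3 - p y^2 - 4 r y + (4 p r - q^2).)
h(y) = y^3 - 7*y^2

Identify coefficients: p = 7, q = 0, r = 0.
Plug into h(y) = y^3 - p y^2 - 4 r y + (4 p r - q^2):
  h(y) = y^3 - (7) y^2 - 4*(0) y + (4*(7)*(0) - (0)^2)
       = y^3 + (-7) y^2 + (0) y + (0).
Simplifying: h(y) = y^3 - 7*y^2.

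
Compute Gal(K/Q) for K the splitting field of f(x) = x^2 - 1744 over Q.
Gal(K/Q) = Z/2Z (cyclic of order 2)

x^2 - 1744 is irreducible over Q since 1744 is not a rational square. The splitting field Q(sqrt(1744)) has degree 2 over Q, and its unique nontrivial automorphism is sqrt(1744) ↦ -sqrt(1744). Hence Gal(Q(sqrt(1744))/Q) = Z/2Z.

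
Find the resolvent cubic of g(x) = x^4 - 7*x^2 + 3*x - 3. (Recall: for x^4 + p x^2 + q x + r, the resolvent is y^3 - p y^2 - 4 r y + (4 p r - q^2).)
h(y) = y^3 + 7*y^2 + 12*y + 75

Identify coefficients: p = -7, q = 3, r = -3.
Plug into h(y) = y^3 - p y^2 - 4 r y + (4 p r - q^2):
  h(y) = y^3 - (-7) y^2 - 4*(-3) y + (4*(-7)*(-3) - (3)^2)
       = y^3 + (7) y^2 + (12) y + (75).
Simplifying: h(y) = y^3 + 7*y^2 + 12*y + 75.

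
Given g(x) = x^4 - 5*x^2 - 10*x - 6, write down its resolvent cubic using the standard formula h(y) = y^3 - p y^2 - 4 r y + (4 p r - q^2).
h(y) = y^3 + 5*y^2 + 24*y + 20

Identify coefficients: p = -5, q = -10, r = -6.
Plug into h(y) = y^3 - p y^2 - 4 r y + (4 p r - q^2):
  h(y) = y^3 - (-5) y^2 - 4*(-6) y + (4*(-5)*(-6) - (-10)^2)
       = y^3 + (5) y^2 + (24) y + (20).
Simplifying: h(y) = y^3 + 5*y^2 + 24*y + 20.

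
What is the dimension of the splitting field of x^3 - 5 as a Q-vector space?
[K:Q] = 6

x^3 - 5 has one real root r = 5^(1/3) and two complex roots r*zeta_3, r*zeta_3^2 where zeta_3 = e^(2*pi*i/3). The splitting field is Q(r, zeta_3). [Q(r):Q] = 3 and [Q(zeta_3):Q] = 2 with gcd = 1, so [Q(r, zeta_3):Q] = 3 * 2 = 6.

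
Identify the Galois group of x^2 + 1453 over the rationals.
Gal(K/Q) = Z/2Z (cyclic of order 2)

x^2 + 1453 is irreducible over Q since -1453 is not a rational square. The splitting field Q(sqrt(-1453)) has degree 2 over Q, and its unique nontrivial automorphism is sqrt(-1453) ↦ -sqrt(-1453). Hence Gal(Q(sqrt(-1453))/Q) = Z/2Z.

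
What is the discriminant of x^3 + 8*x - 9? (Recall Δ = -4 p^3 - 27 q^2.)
Δ = -4235

For a depressed cubic x^3 + p x + q the discriminant is Δ = -4 p^3 - 27 q^2 = -4*(8)^3 - 27*(-9)^2 = -2048 - 2187 = -4235.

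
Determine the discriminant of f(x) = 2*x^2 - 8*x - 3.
Δ = 88

For a quadratic a x^2 + b x + c the discriminant is Δ = b^2 - 4ac = (-8)^2 - 4*(2)*(-3) = 64 - (-24) = 88.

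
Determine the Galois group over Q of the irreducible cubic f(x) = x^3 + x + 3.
Gal(K/Q) = S_3 (symmetric group of order 6)

Compute the discriminant of x^3 + (0)*x^2 + (1)*x + (3): Δ = -247. Since Δ is not a rational square, the Galois group is not contained in A_3; it must be the full S_3 (irreducibility of the cubic rules out anything smaller).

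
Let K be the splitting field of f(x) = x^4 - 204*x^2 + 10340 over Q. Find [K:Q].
[K:Q] = 4

f factors as (x^2 - 94)(x^2 - 110); the splitting field is K = Q(sqrt(94), sqrt(110)). Since 94, 110, and 10340 are all non-squares in Q, the three subfields Q(sqrt(94)), Q(sqrt(110)), Q(sqrt(10340)) are distinct degree-2 extensions, so [K:Q] = 4 (Klein four Galois group).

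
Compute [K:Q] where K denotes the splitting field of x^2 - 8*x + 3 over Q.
[K:Q] = 2

The discriminant of x^2 + (-8)*x + (3) is b^2 - 4c = 64 - (12) = 52. Since 52 is not a perfect square in Q, the polynomial is irreducible over Q. Its two roots generate a degree-2 extension, so [K:Q] = 2.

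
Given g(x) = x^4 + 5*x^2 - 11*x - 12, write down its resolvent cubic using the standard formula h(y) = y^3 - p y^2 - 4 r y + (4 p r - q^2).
h(y) = y^3 - 5*y^2 + 48*y - 361

Identify coefficients: p = 5, q = -11, r = -12.
Plug into h(y) = y^3 - p y^2 - 4 r y + (4 p r - q^2):
  h(y) = y^3 - (5) y^2 - 4*(-12) y + (4*(5)*(-12) - (-11)^2)
       = y^3 + (-5) y^2 + (48) y + (-361).
Simplifying: h(y) = y^3 - 5*y^2 + 48*y - 361.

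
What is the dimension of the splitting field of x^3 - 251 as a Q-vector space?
[K:Q] = 6

x^3 - 251 has one real root r = 251^(1/3) and two complex roots r*zeta_3, r*zeta_3^2 where zeta_3 = e^(2*pi*i/3). The splitting field is Q(r, zeta_3). [Q(r):Q] = 3 and [Q(zeta_3):Q] = 2 with gcd = 1, so [Q(r, zeta_3):Q] = 3 * 2 = 6.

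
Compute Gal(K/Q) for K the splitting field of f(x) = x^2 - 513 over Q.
Gal(K/Q) = Z/2Z (cyclic of order 2)

x^2 - 513 is irreducible over Q since 513 is not a rational square. The splitting field Q(sqrt(513)) has degree 2 over Q, and its unique nontrivial automorphism is sqrt(513) ↦ -sqrt(513). Hence Gal(Q(sqrt(513))/Q) = Z/2Z.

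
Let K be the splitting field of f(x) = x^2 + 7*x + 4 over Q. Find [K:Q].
[K:Q] = 2

The discriminant of x^2 + (7)*x + (4) is b^2 - 4c = 49 - (16) = 33. Since 33 is not a perfect square in Q, the polynomial is irreducible over Q. Its two roots generate a degree-2 extension, so [K:Q] = 2.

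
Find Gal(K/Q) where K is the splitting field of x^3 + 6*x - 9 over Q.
Gal(K/Q) = S_3 (symmetric group of order 6)

Compute the discriminant of x^3 + (0)*x^2 + (6)*x + (-9): Δ = -3051. Since Δ is not a rational square, the Galois group is not contained in A_3; it must be the full S_3 (irreducibility of the cubic rules out anything smaller).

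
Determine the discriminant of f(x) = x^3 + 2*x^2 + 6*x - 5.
Δ = -2315

For x^3 + a x^2 + b x + c the discriminant is Δ = 18 a b c - 4 a^3 c + a^2 b^2 - 4 b^3 - 27 c^2.
Plug a = 2, b = 6, c = -5:
  18*(2)*(6)*(-5) - 4*(2)^3*(-5) + (2)^2*(6)^2 - 4*(6)^3 - 27*(-5)^2
  = -1080 + (160) + 144 + (-864) + (-675)
  = -2315.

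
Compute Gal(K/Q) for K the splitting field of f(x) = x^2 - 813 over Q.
Gal(K/Q) = Z/2Z (cyclic of order 2)

x^2 - 813 is irreducible over Q since 813 is not a rational square. The splitting field Q(sqrt(813)) has degree 2 over Q, and its unique nontrivial automorphism is sqrt(813) ↦ -sqrt(813). Hence Gal(Q(sqrt(813))/Q) = Z/2Z.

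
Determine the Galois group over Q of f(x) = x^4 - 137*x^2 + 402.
Gal(K/Q) = V_4 (Klein four-group, Z/2Z × Z/2Z)

f factors as (x^2 - 3)(x^2 - 134), so the splitting field is K = Q(sqrt(3), sqrt(134)). The elements 3, 134, 402 are all non-squares in Q, so sqrt(3) and sqrt(134) generate independent quadratic extensions. Thus [K:Q] = 4 and Gal(K/Q) is generated by the two order-2 automorphisms sqrt(3) ↦ -sqrt(3) and sqrt(134) ↦ -sqrt(134), giving V_4.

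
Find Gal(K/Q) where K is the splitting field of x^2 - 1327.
Gal(K/Q) = Z/2Z (cyclic of order 2)

x^2 - 1327 is irreducible over Q since 1327 is not a rational square. The splitting field Q(sqrt(1327)) has degree 2 over Q, and its unique nontrivial automorphism is sqrt(1327) ↦ -sqrt(1327). Hence Gal(Q(sqrt(1327))/Q) = Z/2Z.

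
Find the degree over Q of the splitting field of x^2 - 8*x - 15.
[K:Q] = 2

The discriminant of x^2 + (-8)*x + (-15) is b^2 - 4c = 64 - (-60) = 124. Since 124 is not a perfect square in Q, the polynomial is irreducible over Q. Its two roots generate a degree-2 extension, so [K:Q] = 2.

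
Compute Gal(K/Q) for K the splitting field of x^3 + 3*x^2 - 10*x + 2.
Gal(K/Q) = S_3 (symmetric group of order 6)

Compute the discriminant of x^3 + (3)*x^2 + (-10)*x + (2): Δ = 3496. Since Δ is not a rational square, the Galois group is not contained in A_3; it must be the full S_3 (irreducibility of the cubic rules out anything smaller).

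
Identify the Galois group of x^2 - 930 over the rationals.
Gal(K/Q) = Z/2Z (cyclic of order 2)

x^2 - 930 is irreducible over Q since 930 is not a rational square. The splitting field Q(sqrt(930)) has degree 2 over Q, and its unique nontrivial automorphism is sqrt(930) ↦ -sqrt(930). Hence Gal(Q(sqrt(930))/Q) = Z/2Z.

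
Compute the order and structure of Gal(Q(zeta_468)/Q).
|Gal(Q(zeta_468)/Q)| = phi(468) = 144; group ≅ (Z/468Z)^* ≅ Z/2Z × Z/6Z × Z/12Z

The n-th cyclotomic polynomial Φ_468(x) is the minimal polynomial of zeta_468 over Q and has degree phi(468) = 144. So Q(zeta_468) is a degree-144 Galois extension with Galois group (Z/468Z)^*. By CRT, (Z/468Z)^* ≅ (Z/4Z)^* × (Z/9Z)^* × (Z/13Z)^*. Each prime-power unit group is (Z/4Z)^* ≅ Z/2Z; (Z/9Z)^* ≅ Z/6Z; (Z/13Z)^* ≅ Z/12Z. Hence Gal(Q(zeta_468)/Q) ≅ Z/2Z × Z/6Z × Z/12Z.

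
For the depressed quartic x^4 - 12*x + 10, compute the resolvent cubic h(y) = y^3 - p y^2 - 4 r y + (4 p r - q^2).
h(y) = y^3 - 40*y - 144

Identify coefficients: p = 0, q = -12, r = 10.
Plug into h(y) = y^3 - p y^2 - 4 r y + (4 p r - q^2):
  h(y) = y^3 - (0) y^2 - 4*(10) y + (4*(0)*(10) - (-12)^2)
       = y^3 + (0) y^2 + (-40) y + (-144).
Simplifying: h(y) = y^3 - 40*y - 144.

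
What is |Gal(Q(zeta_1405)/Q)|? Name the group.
|Gal(Q(zeta_1405)/Q)| = phi(1405) = 1120; group ≅ (Z/1405Z)^* ≅ Z/4Z × Z/280Z

The n-th cyclotomic polynomial Φ_1405(x) is the minimal polynomial of zeta_1405 over Q and has degree phi(1405) = 1120. So Q(zeta_1405) is a degree-1120 Galois extension with Galois group (Z/1405Z)^*. By CRT, (Z/1405Z)^* ≅ (Z/5Z)^* × (Z/281Z)^*. Each prime-power unit group is (Z/5Z)^* ≅ Z/4Z; (Z/281Z)^* ≅ Z/280Z. Hence Gal(Q(zeta_1405)/Q) ≅ Z/4Z × Z/280Z.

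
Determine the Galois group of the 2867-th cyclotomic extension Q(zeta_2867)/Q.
|Gal(Q(zeta_2867)/Q)| = phi(2867) = 2760; group ≅ (Z/2867Z)^* ≅ Z/46Z × Z/60Z

The n-th cyclotomic polynomial Φ_2867(x) is the minimal polynomial of zeta_2867 over Q and has degree phi(2867) = 2760. So Q(zeta_2867) is a degree-2760 Galois extension with Galois group (Z/2867Z)^*. By CRT, (Z/2867Z)^* ≅ (Z/47Z)^* × (Z/61Z)^*. Each prime-power unit group is (Z/47Z)^* ≅ Z/46Z; (Z/61Z)^* ≅ Z/60Z. Hence Gal(Q(zeta_2867)/Q) ≅ Z/46Z × Z/60Z.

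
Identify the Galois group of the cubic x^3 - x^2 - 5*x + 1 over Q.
Gal(K/Q) = S_3 (symmetric group of order 6)

Compute the discriminant of x^3 + (-1)*x^2 + (-5)*x + (1): Δ = 592. Since Δ is not a rational square, the Galois group is not contained in A_3; it must be the full S_3 (irreducibility of the cubic rules out anything smaller).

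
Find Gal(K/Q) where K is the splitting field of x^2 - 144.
Gal(K/Q) = trivial group (order 1)

x^2 - 144 factors as (x - 12)(x + 12) over Q, so its splitting field is Q itself and the Galois group is trivial.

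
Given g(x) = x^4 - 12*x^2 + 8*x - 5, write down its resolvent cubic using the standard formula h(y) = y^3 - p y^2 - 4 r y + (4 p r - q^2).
h(y) = y^3 + 12*y^2 + 20*y + 176

Identify coefficients: p = -12, q = 8, r = -5.
Plug into h(y) = y^3 - p y^2 - 4 r y + (4 p r - q^2):
  h(y) = y^3 - (-12) y^2 - 4*(-5) y + (4*(-12)*(-5) - (8)^2)
       = y^3 + (12) y^2 + (20) y + (176).
Simplifying: h(y) = y^3 + 12*y^2 + 20*y + 176.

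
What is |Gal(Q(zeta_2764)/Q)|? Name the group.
|Gal(Q(zeta_2764)/Q)| = phi(2764) = 1380; group ≅ (Z/2764Z)^* ≅ Z/2Z × Z/690Z

The n-th cyclotomic polynomial Φ_2764(x) is the minimal polynomial of zeta_2764 over Q and has degree phi(2764) = 1380. So Q(zeta_2764) is a degree-1380 Galois extension with Galois group (Z/2764Z)^*. By CRT, (Z/2764Z)^* ≅ (Z/4Z)^* × (Z/691Z)^*. Each prime-power unit group is (Z/4Z)^* ≅ Z/2Z; (Z/691Z)^* ≅ Z/690Z. Hence Gal(Q(zeta_2764)/Q) ≅ Z/2Z × Z/690Z.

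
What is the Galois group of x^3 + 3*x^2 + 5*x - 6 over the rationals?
Gal(K/Q) = S_3 (symmetric group of order 6)

Compute the discriminant of x^3 + (3)*x^2 + (5)*x + (-6): Δ = -2219. Since Δ is not a rational square, the Galois group is not contained in A_3; it must be the full S_3 (irreducibility of the cubic rules out anything smaller).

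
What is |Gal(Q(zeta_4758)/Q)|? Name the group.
|Gal(Q(zeta_4758)/Q)| = phi(4758) = 1440; group ≅ (Z/4758Z)^* ≅ Z/2Z × Z/12Z × Z/60Z

The n-th cyclotomic polynomial Φ_4758(x) is the minimal polynomial of zeta_4758 over Q and has degree phi(4758) = 1440. So Q(zeta_4758) is a degree-1440 Galois extension with Galois group (Z/4758Z)^*. By CRT, (Z/4758Z)^* ≅ (Z/2Z)^* × (Z/3Z)^* × (Z/13Z)^* × (Z/61Z)^*. Each prime-power unit group is (Z/2Z)^* ≅ trivial group (order 1); (Z/3Z)^* ≅ Z/2Z; (Z/13Z)^* ≅ Z/12Z; (Z/61Z)^* ≅ Z/60Z. Hence Gal(Q(zeta_4758)/Q) ≅ Z/2Z × Z/12Z × Z/60Z.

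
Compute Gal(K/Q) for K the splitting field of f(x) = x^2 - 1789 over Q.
Gal(K/Q) = Z/2Z (cyclic of order 2)

x^2 - 1789 is irreducible over Q since 1789 is not a rational square. The splitting field Q(sqrt(1789)) has degree 2 over Q, and its unique nontrivial automorphism is sqrt(1789) ↦ -sqrt(1789). Hence Gal(Q(sqrt(1789))/Q) = Z/2Z.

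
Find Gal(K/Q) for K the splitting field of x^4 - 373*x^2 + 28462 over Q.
Gal(K/Q) = V_4 (Klein four-group, Z/2Z × Z/2Z)

f factors as (x^2 - 107)(x^2 - 266), so the splitting field is K = Q(sqrt(107), sqrt(266)). The elements 107, 266, 28462 are all non-squares in Q, so sqrt(107) and sqrt(266) generate independent quadratic extensions. Thus [K:Q] = 4 and Gal(K/Q) is generated by the two order-2 automorphisms sqrt(107) ↦ -sqrt(107) and sqrt(266) ↦ -sqrt(266), giving V_4.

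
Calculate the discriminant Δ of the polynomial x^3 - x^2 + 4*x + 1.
Δ = -335

For x^3 + a x^2 + b x + c the discriminant is Δ = 18 a b c - 4 a^3 c + a^2 b^2 - 4 b^3 - 27 c^2.
Plug a = -1, b = 4, c = 1:
  18*(-1)*(4)*(1) - 4*(-1)^3*(1) + (-1)^2*(4)^2 - 4*(4)^3 - 27*(1)^2
  = -72 + (4) + 16 + (-256) + (-27)
  = -335.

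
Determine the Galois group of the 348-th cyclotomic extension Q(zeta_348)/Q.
|Gal(Q(zeta_348)/Q)| = phi(348) = 112; group ≅ (Z/348Z)^* ≅ Z/2Z × Z/2Z × Z/28Z

The n-th cyclotomic polynomial Φ_348(x) is the minimal polynomial of zeta_348 over Q and has degree phi(348) = 112. So Q(zeta_348) is a degree-112 Galois extension with Galois group (Z/348Z)^*. By CRT, (Z/348Z)^* ≅ (Z/4Z)^* × (Z/3Z)^* × (Z/29Z)^*. Each prime-power unit group is (Z/4Z)^* ≅ Z/2Z; (Z/3Z)^* ≅ Z/2Z; (Z/29Z)^* ≅ Z/28Z. Hence Gal(Q(zeta_348)/Q) ≅ Z/2Z × Z/2Z × Z/28Z.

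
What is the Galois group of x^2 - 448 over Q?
Gal(K/Q) = Z/2Z (cyclic of order 2)

x^2 - 448 is irreducible over Q since 448 is not a rational square. The splitting field Q(sqrt(448)) has degree 2 over Q, and its unique nontrivial automorphism is sqrt(448) ↦ -sqrt(448). Hence Gal(Q(sqrt(448))/Q) = Z/2Z.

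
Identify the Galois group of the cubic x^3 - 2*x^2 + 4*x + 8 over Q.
Gal(K/Q) = S_3 (symmetric group of order 6)

Compute the discriminant of x^3 + (-2)*x^2 + (4)*x + (8): Δ = -2816. Since Δ is not a rational square, the Galois group is not contained in A_3; it must be the full S_3 (irreducibility of the cubic rules out anything smaller).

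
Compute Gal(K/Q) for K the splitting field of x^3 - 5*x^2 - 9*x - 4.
Gal(K/Q) = S_3 (symmetric group of order 6)

Compute the discriminant of x^3 + (-5)*x^2 + (-9)*x + (-4): Δ = -731. Since Δ is not a rational square, the Galois group is not contained in A_3; it must be the full S_3 (irreducibility of the cubic rules out anything smaller).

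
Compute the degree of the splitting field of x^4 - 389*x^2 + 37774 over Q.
[K:Q] = 4

f factors as (x^2 - 187)(x^2 - 202); the splitting field is K = Q(sqrt(187), sqrt(202)). Since 187, 202, and 37774 are all non-squares in Q, the three subfields Q(sqrt(187)), Q(sqrt(202)), Q(sqrt(37774)) are distinct degree-2 extensions, so [K:Q] = 4 (Klein four Galois group).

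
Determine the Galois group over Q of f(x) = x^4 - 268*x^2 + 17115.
Gal(K/Q) = V_4 (Klein four-group, Z/2Z × Z/2Z)

f factors as (x^2 - 163)(x^2 - 105), so the splitting field is K = Q(sqrt(163), sqrt(105)). The elements 163, 105, 17115 are all non-squares in Q, so sqrt(163) and sqrt(105) generate independent quadratic extensions. Thus [K:Q] = 4 and Gal(K/Q) is generated by the two order-2 automorphisms sqrt(163) ↦ -sqrt(163) and sqrt(105) ↦ -sqrt(105), giving V_4.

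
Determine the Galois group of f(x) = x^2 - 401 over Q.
Gal(K/Q) = Z/2Z (cyclic of order 2)

x^2 - 401 is irreducible over Q since 401 is not a rational square. The splitting field Q(sqrt(401)) has degree 2 over Q, and its unique nontrivial automorphism is sqrt(401) ↦ -sqrt(401). Hence Gal(Q(sqrt(401))/Q) = Z/2Z.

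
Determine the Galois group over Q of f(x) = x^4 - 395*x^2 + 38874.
Gal(K/Q) = V_4 (Klein four-group, Z/2Z × Z/2Z)

f factors as (x^2 - 186)(x^2 - 209), so the splitting field is K = Q(sqrt(186), sqrt(209)). The elements 186, 209, 38874 are all non-squares in Q, so sqrt(186) and sqrt(209) generate independent quadratic extensions. Thus [K:Q] = 4 and Gal(K/Q) is generated by the two order-2 automorphisms sqrt(186) ↦ -sqrt(186) and sqrt(209) ↦ -sqrt(209), giving V_4.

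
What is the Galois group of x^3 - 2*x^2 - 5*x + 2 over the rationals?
Gal(K/Q) = S_3 (symmetric group of order 6)

Compute the discriminant of x^3 + (-2)*x^2 + (-5)*x + (2): Δ = 916. Since Δ is not a rational square, the Galois group is not contained in A_3; it must be the full S_3 (irreducibility of the cubic rules out anything smaller).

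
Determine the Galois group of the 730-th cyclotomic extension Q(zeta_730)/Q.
|Gal(Q(zeta_730)/Q)| = phi(730) = 288; group ≅ (Z/730Z)^* ≅ Z/4Z × Z/72Z

The n-th cyclotomic polynomial Φ_730(x) is the minimal polynomial of zeta_730 over Q and has degree phi(730) = 288. So Q(zeta_730) is a degree-288 Galois extension with Galois group (Z/730Z)^*. By CRT, (Z/730Z)^* ≅ (Z/2Z)^* × (Z/5Z)^* × (Z/73Z)^*. Each prime-power unit group is (Z/2Z)^* ≅ trivial group (order 1); (Z/5Z)^* ≅ Z/4Z; (Z/73Z)^* ≅ Z/72Z. Hence Gal(Q(zeta_730)/Q) ≅ Z/4Z × Z/72Z.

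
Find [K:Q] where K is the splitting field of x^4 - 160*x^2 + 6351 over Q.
[K:Q] = 4

f factors as (x^2 - 87)(x^2 - 73); the splitting field is K = Q(sqrt(87), sqrt(73)). Since 87, 73, and 6351 are all non-squares in Q, the three subfields Q(sqrt(87)), Q(sqrt(73)), Q(sqrt(6351)) are distinct degree-2 extensions, so [K:Q] = 4 (Klein four Galois group).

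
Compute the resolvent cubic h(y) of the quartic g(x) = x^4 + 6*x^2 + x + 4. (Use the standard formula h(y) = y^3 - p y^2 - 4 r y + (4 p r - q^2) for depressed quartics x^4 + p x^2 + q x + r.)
h(y) = y^3 - 6*y^2 - 16*y + 95

Identify coefficients: p = 6, q = 1, r = 4.
Plug into h(y) = y^3 - p y^2 - 4 r y + (4 p r - q^2):
  h(y) = y^3 - (6) y^2 - 4*(4) y + (4*(6)*(4) - (1)^2)
       = y^3 + (-6) y^2 + (-16) y + (95).
Simplifying: h(y) = y^3 - 6*y^2 - 16*y + 95.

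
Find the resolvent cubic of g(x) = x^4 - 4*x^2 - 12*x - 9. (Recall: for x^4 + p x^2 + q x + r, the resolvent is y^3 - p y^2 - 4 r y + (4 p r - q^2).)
h(y) = y^3 + 4*y^2 + 36*y

Identify coefficients: p = -4, q = -12, r = -9.
Plug into h(y) = y^3 - p y^2 - 4 r y + (4 p r - q^2):
  h(y) = y^3 - (-4) y^2 - 4*(-9) y + (4*(-4)*(-9) - (-12)^2)
       = y^3 + (4) y^2 + (36) y + (0).
Simplifying: h(y) = y^3 + 4*y^2 + 36*y.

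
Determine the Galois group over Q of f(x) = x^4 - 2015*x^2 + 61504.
Gal(K/Q) = Z/2Z (cyclic of order 2)

f factors as (x^2 - 1984)(x^2 - 31), so the splitting field is K = Q(sqrt(1984), sqrt(31)). The squarefree part of 1984 is 31 and the squarefree part of 31 is also 31, so sqrt(1984) and sqrt(31) are both rational multiples of sqrt(31). Hence Q(sqrt(1984)) = Q(sqrt(31)) = Q(sqrt(31)), and the splitting field collapses to a single degree-2 extension with Galois group Z/2Z.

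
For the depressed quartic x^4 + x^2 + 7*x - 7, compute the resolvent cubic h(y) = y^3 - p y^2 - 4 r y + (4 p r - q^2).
h(y) = y^3 - y^2 + 28*y - 77

Identify coefficients: p = 1, q = 7, r = -7.
Plug into h(y) = y^3 - p y^2 - 4 r y + (4 p r - q^2):
  h(y) = y^3 - (1) y^2 - 4*(-7) y + (4*(1)*(-7) - (7)^2)
       = y^3 + (-1) y^2 + (28) y + (-77).
Simplifying: h(y) = y^3 - y^2 + 28*y - 77.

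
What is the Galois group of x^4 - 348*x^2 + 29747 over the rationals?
Gal(K/Q) = V_4 (Klein four-group, Z/2Z × Z/2Z)

f factors as (x^2 - 151)(x^2 - 197), so the splitting field is K = Q(sqrt(151), sqrt(197)). The elements 151, 197, 29747 are all non-squares in Q, so sqrt(151) and sqrt(197) generate independent quadratic extensions. Thus [K:Q] = 4 and Gal(K/Q) is generated by the two order-2 automorphisms sqrt(151) ↦ -sqrt(151) and sqrt(197) ↦ -sqrt(197), giving V_4.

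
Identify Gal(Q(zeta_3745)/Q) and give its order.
|Gal(Q(zeta_3745)/Q)| = phi(3745) = 2544; group ≅ (Z/3745Z)^* ≅ Z/4Z × Z/6Z × Z/106Z

The n-th cyclotomic polynomial Φ_3745(x) is the minimal polynomial of zeta_3745 over Q and has degree phi(3745) = 2544. So Q(zeta_3745) is a degree-2544 Galois extension with Galois group (Z/3745Z)^*. By CRT, (Z/3745Z)^* ≅ (Z/5Z)^* × (Z/7Z)^* × (Z/107Z)^*. Each prime-power unit group is (Z/5Z)^* ≅ Z/4Z; (Z/7Z)^* ≅ Z/6Z; (Z/107Z)^* ≅ Z/106Z. Hence Gal(Q(zeta_3745)/Q) ≅ Z/4Z × Z/6Z × Z/106Z.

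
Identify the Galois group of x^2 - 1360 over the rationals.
Gal(K/Q) = Z/2Z (cyclic of order 2)

x^2 - 1360 is irreducible over Q since 1360 is not a rational square. The splitting field Q(sqrt(1360)) has degree 2 over Q, and its unique nontrivial automorphism is sqrt(1360) ↦ -sqrt(1360). Hence Gal(Q(sqrt(1360))/Q) = Z/2Z.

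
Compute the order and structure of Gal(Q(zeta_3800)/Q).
|Gal(Q(zeta_3800)/Q)| = phi(3800) = 1440; group ≅ (Z/3800Z)^* ≅ Z/2Z × Z/2Z × Z/18Z × Z/20Z

The n-th cyclotomic polynomial Φ_3800(x) is the minimal polynomial of zeta_3800 over Q and has degree phi(3800) = 1440. So Q(zeta_3800) is a degree-1440 Galois extension with Galois group (Z/3800Z)^*. By CRT, (Z/3800Z)^* ≅ (Z/8Z)^* × (Z/25Z)^* × (Z/19Z)^*. Each prime-power unit group is (Z/8Z)^* ≅ Z/2Z × Z/2Z; (Z/25Z)^* ≅ Z/20Z; (Z/19Z)^* ≅ Z/18Z. Hence Gal(Q(zeta_3800)/Q) ≅ Z/2Z × Z/2Z × Z/18Z × Z/20Z.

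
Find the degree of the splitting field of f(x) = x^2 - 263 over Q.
[K:Q] = 2

The polynomial x^2 - 263 is irreducible over Q since 263 is not a perfect square. Its splitting field is Q(sqrt(263)), which has degree 2 over Q.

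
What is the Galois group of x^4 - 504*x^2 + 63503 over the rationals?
Gal(K/Q) = V_4 (Klein four-group, Z/2Z × Z/2Z)

f factors as (x^2 - 251)(x^2 - 253), so the splitting field is K = Q(sqrt(251), sqrt(253)). The elements 251, 253, 63503 are all non-squares in Q, so sqrt(251) and sqrt(253) generate independent quadratic extensions. Thus [K:Q] = 4 and Gal(K/Q) is generated by the two order-2 automorphisms sqrt(251) ↦ -sqrt(251) and sqrt(253) ↦ -sqrt(253), giving V_4.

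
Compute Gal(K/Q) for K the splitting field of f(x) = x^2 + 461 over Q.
Gal(K/Q) = Z/2Z (cyclic of order 2)

x^2 + 461 is irreducible over Q since -461 is not a rational square. The splitting field Q(sqrt(-461)) has degree 2 over Q, and its unique nontrivial automorphism is sqrt(-461) ↦ -sqrt(-461). Hence Gal(Q(sqrt(-461))/Q) = Z/2Z.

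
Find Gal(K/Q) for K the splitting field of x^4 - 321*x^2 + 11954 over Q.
Gal(K/Q) = V_4 (Klein four-group, Z/2Z × Z/2Z)

f factors as (x^2 - 43)(x^2 - 278), so the splitting field is K = Q(sqrt(43), sqrt(278)). The elements 43, 278, 11954 are all non-squares in Q, so sqrt(43) and sqrt(278) generate independent quadratic extensions. Thus [K:Q] = 4 and Gal(K/Q) is generated by the two order-2 automorphisms sqrt(43) ↦ -sqrt(43) and sqrt(278) ↦ -sqrt(278), giving V_4.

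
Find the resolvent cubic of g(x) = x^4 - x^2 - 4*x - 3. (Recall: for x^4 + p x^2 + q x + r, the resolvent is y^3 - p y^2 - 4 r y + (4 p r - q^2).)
h(y) = y^3 + y^2 + 12*y - 4

Identify coefficients: p = -1, q = -4, r = -3.
Plug into h(y) = y^3 - p y^2 - 4 r y + (4 p r - q^2):
  h(y) = y^3 - (-1) y^2 - 4*(-3) y + (4*(-1)*(-3) - (-4)^2)
       = y^3 + (1) y^2 + (12) y + (-4).
Simplifying: h(y) = y^3 + y^2 + 12*y - 4.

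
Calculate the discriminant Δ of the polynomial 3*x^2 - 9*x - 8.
Δ = 177

For a quadratic a x^2 + b x + c the discriminant is Δ = b^2 - 4ac = (-9)^2 - 4*(3)*(-8) = 81 - (-96) = 177.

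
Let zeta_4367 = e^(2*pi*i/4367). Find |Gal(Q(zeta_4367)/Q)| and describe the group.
|Gal(Q(zeta_4367)/Q)| = phi(4367) = 3960; group ≅ (Z/4367Z)^* ≅ Z/10Z × Z/396Z

The n-th cyclotomic polynomial Φ_4367(x) is the minimal polynomial of zeta_4367 over Q and has degree phi(4367) = 3960. So Q(zeta_4367) is a degree-3960 Galois extension with Galois group (Z/4367Z)^*. By CRT, (Z/4367Z)^* ≅ (Z/11Z)^* × (Z/397Z)^*. Each prime-power unit group is (Z/11Z)^* ≅ Z/10Z; (Z/397Z)^* ≅ Z/396Z. Hence Gal(Q(zeta_4367)/Q) ≅ Z/10Z × Z/396Z.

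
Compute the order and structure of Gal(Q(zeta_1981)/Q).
|Gal(Q(zeta_1981)/Q)| = phi(1981) = 1692; group ≅ (Z/1981Z)^* ≅ Z/6Z × Z/282Z

The n-th cyclotomic polynomial Φ_1981(x) is the minimal polynomial of zeta_1981 over Q and has degree phi(1981) = 1692. So Q(zeta_1981) is a degree-1692 Galois extension with Galois group (Z/1981Z)^*. By CRT, (Z/1981Z)^* ≅ (Z/7Z)^* × (Z/283Z)^*. Each prime-power unit group is (Z/7Z)^* ≅ Z/6Z; (Z/283Z)^* ≅ Z/282Z. Hence Gal(Q(zeta_1981)/Q) ≅ Z/6Z × Z/282Z.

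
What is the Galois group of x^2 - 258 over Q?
Gal(K/Q) = Z/2Z (cyclic of order 2)

x^2 - 258 is irreducible over Q since 258 is not a rational square. The splitting field Q(sqrt(258)) has degree 2 over Q, and its unique nontrivial automorphism is sqrt(258) ↦ -sqrt(258). Hence Gal(Q(sqrt(258))/Q) = Z/2Z.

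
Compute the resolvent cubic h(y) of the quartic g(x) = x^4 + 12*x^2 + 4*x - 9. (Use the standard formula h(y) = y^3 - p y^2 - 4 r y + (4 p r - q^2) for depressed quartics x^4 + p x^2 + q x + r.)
h(y) = y^3 - 12*y^2 + 36*y - 448

Identify coefficients: p = 12, q = 4, r = -9.
Plug into h(y) = y^3 - p y^2 - 4 r y + (4 p r - q^2):
  h(y) = y^3 - (12) y^2 - 4*(-9) y + (4*(12)*(-9) - (4)^2)
       = y^3 + (-12) y^2 + (36) y + (-448).
Simplifying: h(y) = y^3 - 12*y^2 + 36*y - 448.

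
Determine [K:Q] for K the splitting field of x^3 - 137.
[K:Q] = 6

x^3 - 137 has one real root r = 137^(1/3) and two complex roots r*zeta_3, r*zeta_3^2 where zeta_3 = e^(2*pi*i/3). The splitting field is Q(r, zeta_3). [Q(r):Q] = 3 and [Q(zeta_3):Q] = 2 with gcd = 1, so [Q(r, zeta_3):Q] = 3 * 2 = 6.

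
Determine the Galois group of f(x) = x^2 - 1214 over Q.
Gal(K/Q) = Z/2Z (cyclic of order 2)

x^2 - 1214 is irreducible over Q since 1214 is not a rational square. The splitting field Q(sqrt(1214)) has degree 2 over Q, and its unique nontrivial automorphism is sqrt(1214) ↦ -sqrt(1214). Hence Gal(Q(sqrt(1214))/Q) = Z/2Z.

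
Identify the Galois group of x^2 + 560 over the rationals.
Gal(K/Q) = Z/2Z (cyclic of order 2)

x^2 + 560 is irreducible over Q since -560 is not a rational square. The splitting field Q(sqrt(-560)) has degree 2 over Q, and its unique nontrivial automorphism is sqrt(-560) ↦ -sqrt(-560). Hence Gal(Q(sqrt(-560))/Q) = Z/2Z.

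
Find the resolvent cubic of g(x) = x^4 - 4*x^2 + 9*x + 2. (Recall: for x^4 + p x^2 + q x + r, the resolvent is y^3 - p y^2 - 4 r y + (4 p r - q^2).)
h(y) = y^3 + 4*y^2 - 8*y - 113

Identify coefficients: p = -4, q = 9, r = 2.
Plug into h(y) = y^3 - p y^2 - 4 r y + (4 p r - q^2):
  h(y) = y^3 - (-4) y^2 - 4*(2) y + (4*(-4)*(2) - (9)^2)
       = y^3 + (4) y^2 + (-8) y + (-113).
Simplifying: h(y) = y^3 + 4*y^2 - 8*y - 113.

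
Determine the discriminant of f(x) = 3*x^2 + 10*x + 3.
Δ = 64

For a quadratic a x^2 + b x + c the discriminant is Δ = b^2 - 4ac = (10)^2 - 4*(3)*(3) = 100 - (36) = 64.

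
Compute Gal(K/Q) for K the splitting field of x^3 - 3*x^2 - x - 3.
Gal(K/Q) = S_3 (symmetric group of order 6)

Compute the discriminant of x^3 + (-3)*x^2 + (-1)*x + (-3): Δ = -716. Since Δ is not a rational square, the Galois group is not contained in A_3; it must be the full S_3 (irreducibility of the cubic rules out anything smaller).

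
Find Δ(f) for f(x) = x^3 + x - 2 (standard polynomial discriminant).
Δ = -112

For a depressed cubic x^3 + p x + q the discriminant is Δ = -4 p^3 - 27 q^2 = -4*(1)^3 - 27*(-2)^2 = -4 - 108 = -112.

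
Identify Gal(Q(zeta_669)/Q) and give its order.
|Gal(Q(zeta_669)/Q)| = phi(669) = 444; group ≅ (Z/669Z)^* ≅ Z/2Z × Z/222Z

The n-th cyclotomic polynomial Φ_669(x) is the minimal polynomial of zeta_669 over Q and has degree phi(669) = 444. So Q(zeta_669) is a degree-444 Galois extension with Galois group (Z/669Z)^*. By CRT, (Z/669Z)^* ≅ (Z/3Z)^* × (Z/223Z)^*. Each prime-power unit group is (Z/3Z)^* ≅ Z/2Z; (Z/223Z)^* ≅ Z/222Z. Hence Gal(Q(zeta_669)/Q) ≅ Z/2Z × Z/222Z.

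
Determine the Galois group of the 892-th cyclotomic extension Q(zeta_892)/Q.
|Gal(Q(zeta_892)/Q)| = phi(892) = 444; group ≅ (Z/892Z)^* ≅ Z/2Z × Z/222Z

The n-th cyclotomic polynomial Φ_892(x) is the minimal polynomial of zeta_892 over Q and has degree phi(892) = 444. So Q(zeta_892) is a degree-444 Galois extension with Galois group (Z/892Z)^*. By CRT, (Z/892Z)^* ≅ (Z/4Z)^* × (Z/223Z)^*. Each prime-power unit group is (Z/4Z)^* ≅ Z/2Z; (Z/223Z)^* ≅ Z/222Z. Hence Gal(Q(zeta_892)/Q) ≅ Z/2Z × Z/222Z.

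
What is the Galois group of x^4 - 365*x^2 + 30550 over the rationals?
Gal(K/Q) = V_4 (Klein four-group, Z/2Z × Z/2Z)

f factors as (x^2 - 130)(x^2 - 235), so the splitting field is K = Q(sqrt(130), sqrt(235)). The elements 130, 235, 30550 are all non-squares in Q, so sqrt(130) and sqrt(235) generate independent quadratic extensions. Thus [K:Q] = 4 and Gal(K/Q) is generated by the two order-2 automorphisms sqrt(130) ↦ -sqrt(130) and sqrt(235) ↦ -sqrt(235), giving V_4.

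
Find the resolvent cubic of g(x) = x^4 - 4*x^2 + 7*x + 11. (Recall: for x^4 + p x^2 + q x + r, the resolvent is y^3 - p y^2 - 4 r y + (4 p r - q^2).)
h(y) = y^3 + 4*y^2 - 44*y - 225

Identify coefficients: p = -4, q = 7, r = 11.
Plug into h(y) = y^3 - p y^2 - 4 r y + (4 p r - q^2):
  h(y) = y^3 - (-4) y^2 - 4*(11) y + (4*(-4)*(11) - (7)^2)
       = y^3 + (4) y^2 + (-44) y + (-225).
Simplifying: h(y) = y^3 + 4*y^2 - 44*y - 225.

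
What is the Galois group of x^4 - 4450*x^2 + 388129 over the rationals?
Gal(K/Q) = Z/2Z (cyclic of order 2)

f factors as (x^2 - 89)(x^2 - 4361), so the splitting field is K = Q(sqrt(89), sqrt(4361)). The squarefree part of 89 is 89 and the squarefree part of 4361 is also 89, so sqrt(89) and sqrt(4361) are both rational multiples of sqrt(89). Hence Q(sqrt(89)) = Q(sqrt(4361)) = Q(sqrt(89)), and the splitting field collapses to a single degree-2 extension with Galois group Z/2Z.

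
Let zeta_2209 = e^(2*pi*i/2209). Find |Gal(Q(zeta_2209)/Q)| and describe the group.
|Gal(Q(zeta_2209)/Q)| = phi(2209) = 2162; group ≅ (Z/2209Z)^* ≅ Z/2162Z

The n-th cyclotomic polynomial Φ_2209(x) is the minimal polynomial of zeta_2209 over Q and has degree phi(2209) = 2162. So Q(zeta_2209) is a degree-2162 Galois extension with Galois group (Z/2209Z)^*. (Z/2209Z)^* is cyclic since 2209 is an odd prime power (or 4). Hence Gal(Q(zeta_2209)/Q) ≅ Z/2162Z.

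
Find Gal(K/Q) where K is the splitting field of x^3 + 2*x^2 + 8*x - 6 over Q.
Gal(K/Q) = S_3 (symmetric group of order 6)

Compute the discriminant of x^3 + (2)*x^2 + (8)*x + (-6): Δ = -4300. Since Δ is not a rational square, the Galois group is not contained in A_3; it must be the full S_3 (irreducibility of the cubic rules out anything smaller).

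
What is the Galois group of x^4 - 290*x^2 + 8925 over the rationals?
Gal(K/Q) = V_4 (Klein four-group, Z/2Z × Z/2Z)

f factors as (x^2 - 35)(x^2 - 255), so the splitting field is K = Q(sqrt(35), sqrt(255)). The elements 35, 255, 8925 are all non-squares in Q, so sqrt(35) and sqrt(255) generate independent quadratic extensions. Thus [K:Q] = 4 and Gal(K/Q) is generated by the two order-2 automorphisms sqrt(35) ↦ -sqrt(35) and sqrt(255) ↦ -sqrt(255), giving V_4.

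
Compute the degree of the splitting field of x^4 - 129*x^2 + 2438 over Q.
[K:Q] = 4

f factors as (x^2 - 106)(x^2 - 23); the splitting field is K = Q(sqrt(106), sqrt(23)). Since 106, 23, and 2438 are all non-squares in Q, the three subfields Q(sqrt(106)), Q(sqrt(23)), Q(sqrt(2438)) are distinct degree-2 extensions, so [K:Q] = 4 (Klein four Galois group).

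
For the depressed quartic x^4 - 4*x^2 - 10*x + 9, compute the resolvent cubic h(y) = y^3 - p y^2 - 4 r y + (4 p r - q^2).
h(y) = y^3 + 4*y^2 - 36*y - 244

Identify coefficients: p = -4, q = -10, r = 9.
Plug into h(y) = y^3 - p y^2 - 4 r y + (4 p r - q^2):
  h(y) = y^3 - (-4) y^2 - 4*(9) y + (4*(-4)*(9) - (-10)^2)
       = y^3 + (4) y^2 + (-36) y + (-244).
Simplifying: h(y) = y^3 + 4*y^2 - 36*y - 244.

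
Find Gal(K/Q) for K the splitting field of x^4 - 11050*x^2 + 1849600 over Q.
Gal(K/Q) = Z/2Z (cyclic of order 2)

f factors as (x^2 - 10880)(x^2 - 170), so the splitting field is K = Q(sqrt(10880), sqrt(170)). The squarefree part of 10880 is 170 and the squarefree part of 170 is also 170, so sqrt(10880) and sqrt(170) are both rational multiples of sqrt(170). Hence Q(sqrt(10880)) = Q(sqrt(170)) = Q(sqrt(170)), and the splitting field collapses to a single degree-2 extension with Galois group Z/2Z.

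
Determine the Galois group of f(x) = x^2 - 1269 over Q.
Gal(K/Q) = Z/2Z (cyclic of order 2)

x^2 - 1269 is irreducible over Q since 1269 is not a rational square. The splitting field Q(sqrt(1269)) has degree 2 over Q, and its unique nontrivial automorphism is sqrt(1269) ↦ -sqrt(1269). Hence Gal(Q(sqrt(1269))/Q) = Z/2Z.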